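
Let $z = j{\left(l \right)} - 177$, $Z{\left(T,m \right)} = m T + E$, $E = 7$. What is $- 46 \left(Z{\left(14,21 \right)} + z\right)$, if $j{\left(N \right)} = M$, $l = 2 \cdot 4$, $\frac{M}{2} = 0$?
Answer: $-5704$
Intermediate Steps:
$Z{\left(T,m \right)} = 7 + T m$ ($Z{\left(T,m \right)} = m T + 7 = T m + 7 = 7 + T m$)
$M = 0$ ($M = 2 \cdot 0 = 0$)
$l = 8$
$j{\left(N \right)} = 0$
$z = -177$ ($z = 0 - 177 = -177$)
$- 46 \left(Z{\left(14,21 \right)} + z\right) = - 46 \left(\left(7 + 14 \cdot 21\right) - 177\right) = - 46 \left(\left(7 + 294\right) - 177\right) = - 46 \left(301 - 177\right) = \left(-46\right) 124 = -5704$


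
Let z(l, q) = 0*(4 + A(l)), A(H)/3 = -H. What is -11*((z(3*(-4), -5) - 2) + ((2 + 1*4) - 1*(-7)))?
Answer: -121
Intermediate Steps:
A(H) = -3*H (A(H) = 3*(-H) = -3*H)
z(l, q) = 0 (z(l, q) = 0*(4 - 3*l) = 0)
-11*((z(3*(-4), -5) - 2) + ((2 + 1*4) - 1*(-7))) = -11*((0 - 2) + ((2 + 1*4) - 1*(-7))) = -11*(-2 + ((2 + 4) + 7)) = -11*(-2 + (6 + 7)) = -11*(-2 + 13) = -11*11 = -121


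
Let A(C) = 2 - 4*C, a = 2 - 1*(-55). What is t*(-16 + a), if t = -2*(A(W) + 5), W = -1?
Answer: -902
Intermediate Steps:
a = 57 (a = 2 + 55 = 57)
t = -22 (t = -2*((2 - 4*(-1)) + 5) = -2*((2 + 4) + 5) = -2*(6 + 5) = -2*11 = -22)
t*(-16 + a) = -22*(-16 + 57) = -22*41 = -902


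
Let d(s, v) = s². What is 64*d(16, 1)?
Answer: 16384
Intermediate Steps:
64*d(16, 1) = 64*16² = 64*256 = 16384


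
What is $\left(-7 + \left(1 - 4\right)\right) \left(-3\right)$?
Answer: $30$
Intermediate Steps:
$\left(-7 + \left(1 - 4\right)\right) \left(-3\right) = \left(-7 - 3\right) \left(-3\right) = \left(-10\right) \left(-3\right) = 30$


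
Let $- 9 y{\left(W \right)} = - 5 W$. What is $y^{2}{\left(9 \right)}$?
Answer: $25$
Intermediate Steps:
$y{\left(W \right)} = \frac{5 W}{9}$ ($y{\left(W \right)} = - \frac{\left(-5\right) W}{9} = \frac{5 W}{9}$)
$y^{2}{\left(9 \right)} = \left(\frac{5}{9} \cdot 9\right)^{2} = 5^{2} = 25$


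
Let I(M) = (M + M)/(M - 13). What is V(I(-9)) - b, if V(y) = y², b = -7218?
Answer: 873459/121 ≈ 7218.7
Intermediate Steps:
I(M) = 2*M/(-13 + M) (I(M) = (2*M)/(-13 + M) = 2*M/(-13 + M))
V(I(-9)) - b = (2*(-9)/(-13 - 9))² - 1*(-7218) = (2*(-9)/(-22))² + 7218 = (2*(-9)*(-1/22))² + 7218 = (9/11)² + 7218 = 81/121 + 7218 = 873459/121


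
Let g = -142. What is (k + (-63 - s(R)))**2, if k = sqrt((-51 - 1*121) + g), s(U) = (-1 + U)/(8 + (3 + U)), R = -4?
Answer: 174710/49 - 872*I*sqrt(314)/7 ≈ 3565.5 - 2207.4*I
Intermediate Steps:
s(U) = (-1 + U)/(11 + U)
k = I*sqrt(314) (k = sqrt((-51 - 1*121) - 142) = sqrt((-51 - 121) - 142) = sqrt(-172 - 142) = sqrt(-314) = I*sqrt(314) ≈ 17.72*I)
(k + (-63 - s(R)))**2 = (I*sqrt(314) + (-63 - (-1 - 4)/(11 - 4)))**2 = (I*sqrt(314) + (-63 - (-5)/7))**2 = (I*sqrt(314) + (-63 - 1*(-5/7)))**2 = (I*sqrt(314) + (-63 + 5/7))**2 = (I*sqrt(314) - 436/7)**2 = (-436/7 + I*sqrt(314))**2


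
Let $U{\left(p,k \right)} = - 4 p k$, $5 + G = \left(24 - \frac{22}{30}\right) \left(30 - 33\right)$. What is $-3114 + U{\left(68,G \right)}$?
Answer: $\frac{86158}{5} \approx 17232.0$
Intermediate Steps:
$G = - \frac{374}{5}$ ($G = -5 + \left(24 - \frac{22}{30}\right) \left(30 - 33\right) = -5 + \left(24 - \frac{11}{15}\right) \left(-3\right) = -5 + \frac{349}{15} \left(-3\right) = -5 - \frac{349}{5} = - \frac{374}{5} \approx -74.8$)
$U{\left(p,k \right)} = - 4 k p$
$-3114 + U{\left(68,G \right)} = -3114 - \left(- \frac{1496}{5}\right) 68 = -3114 + \frac{101728}{5} = \frac{86158}{5}$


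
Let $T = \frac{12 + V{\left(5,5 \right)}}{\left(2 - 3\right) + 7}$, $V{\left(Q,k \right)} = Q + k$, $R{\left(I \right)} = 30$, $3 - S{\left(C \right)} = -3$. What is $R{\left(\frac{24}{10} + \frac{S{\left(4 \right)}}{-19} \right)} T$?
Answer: $110$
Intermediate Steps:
$S{\left(C \right)} = 6$ ($S{\left(C \right)} = 3 - -3 = 3 + 3 = 6$)
$T = \frac{11}{3}$ ($T = \frac{12 + \left(5 + 5\right)}{\left(2 - 3\right) + 7} = \frac{12 + 10}{-1 + 7} = \frac{22}{6} = 22 \cdot \frac{1}{6} = \frac{11}{3} \approx 3.6667$)
$R{\left(\frac{24}{10} + \frac{S{\left(4 \right)}}{-19} \right)} T = 30 \cdot \frac{11}{3} = 110$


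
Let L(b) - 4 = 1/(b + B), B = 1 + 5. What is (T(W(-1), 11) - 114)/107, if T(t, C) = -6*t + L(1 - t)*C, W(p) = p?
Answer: -501/856 ≈ -0.58528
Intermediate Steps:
B = 6
L(b) = 4 + 1/(6 + b) (L(b) = 4 + 1/(b + 6) = 4 + 1/(6 + b))
T(t, C) = -6*t + C*(29 - 4*t)/(7 - t) (T(t, C) = -6*t + ((25 + 4*(1 - t))/(6 + (1 - t)))*C = -6*t + ((25 + (4 - 4*t))/(7 - t))*C = -6*t + ((29 - 4*t)/(7 - t))*C = -6*t + C*(29 - 4*t)/(7 - t))
(T(W(-1), 11) - 114)/107 = ((11*(-29 + 4*(-1)) - 6*(-1)*(-7 - 1))/(-7 - 1) - 114)/107 = ((11*(-29 - 4) - 6*(-1)*(-8))/(-8) - 114)/107 = (-(11*(-33) - 48)/8 - 114)/107 = (-(-363 - 48)/8 - 114)/107 = (-⅛*(-411) - 114)/107 = (411/8 - 114)/107 = (1/107)*(-501/8) = -501/856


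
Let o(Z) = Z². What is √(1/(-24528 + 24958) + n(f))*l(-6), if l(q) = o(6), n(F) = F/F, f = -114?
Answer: 18*√185330/215 ≈ 36.042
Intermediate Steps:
n(F) = 1
l(q) = 36 (l(q) = 6² = 36)
√(1/(-24528 + 24958) + n(f))*l(-6) = √(1/(-24528 + 24958) + 1)*36 = √(1/430 + 1)*36 = √(431/430)*36 = (√185330/430)*36 = 18*√185330/215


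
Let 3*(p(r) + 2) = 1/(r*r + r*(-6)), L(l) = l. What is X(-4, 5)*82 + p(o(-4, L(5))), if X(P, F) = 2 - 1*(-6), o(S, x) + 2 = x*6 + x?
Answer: 1748143/2673 ≈ 654.00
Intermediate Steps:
o(S, x) = -2 + 7*x (o(S, x) = -2 + (x*6 + x) = -2 + (6*x + x) = -2 + 7*x)
X(P, F) = 8 (X(P, F) = 2 + 6 = 8)
p(r) = -2 + 1/(3*(r**2 - 6*r)) (p(r) = -2 + 1/(3*(r*r + r*(-6))) = -2 + 1/(3*(r**2 - 6*r)))
X(-4, 5)*82 + p(o(-4, L(5))) = 8*82 + (1 - 6*(-2 + 7*5)**2 + 36*(-2 + 7*5))/(3*(-2 + 7*5)*(-6 + (-2 + 7*5))) = 656 + (1 - 6*(-2 + 35)**2 + 36*(-2 + 35))/(3*(-2 + 35)*(-6 + (-2 + 35))) = 656 + (1/3)*(1 - 6*33**2 + 36*33)/(33*(-6 + 33)) = 656 + (1/3)*(1/33)*(1 - 6*1089 + 1188)/27 = 656 + (1/3)*(1/33)*(1/27)*(1 - 6534 + 1188) = 656 + (1/3)*(1/33)*(1/27)*(-5345) = 656 - 5345/2673 = 1748143/2673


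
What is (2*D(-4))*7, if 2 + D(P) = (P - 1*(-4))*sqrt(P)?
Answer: -28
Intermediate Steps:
D(P) = -2 + sqrt(P)*(4 + P) (D(P) = -2 + (P - 1*(-4))*sqrt(P) = -2 + (P + 4)*sqrt(P) = -2 + (4 + P)*sqrt(P) = -2 + sqrt(P)*(4 + P))
(2*D(-4))*7 = (2*(-2 + (-4)**(3/2) + 4*sqrt(-4)))*7 = (2*(-2 - 8*I + 4*(2*I)))*7 = (2*(-2 - 8*I + 8*I))*7 = (2*(-2))*7 = -4*7 = -28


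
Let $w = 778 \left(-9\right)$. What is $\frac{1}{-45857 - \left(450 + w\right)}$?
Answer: $- \frac{1}{39305} \approx -2.5442 \cdot 10^{-5}$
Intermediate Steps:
$w = -7002$
$\frac{1}{-45857 - \left(450 + w\right)} = \frac{1}{-45857 - -6552} = \frac{1}{-45857 + \left(-450 + 7002\right)} = \frac{1}{-45857 + 6552} = \frac{1}{-39305} = - \frac{1}{39305}$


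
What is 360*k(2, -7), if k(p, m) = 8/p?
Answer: 1440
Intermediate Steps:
360*k(2, -7) = 360*(8/2) = 360*(8*(½)) = 360*4 = 1440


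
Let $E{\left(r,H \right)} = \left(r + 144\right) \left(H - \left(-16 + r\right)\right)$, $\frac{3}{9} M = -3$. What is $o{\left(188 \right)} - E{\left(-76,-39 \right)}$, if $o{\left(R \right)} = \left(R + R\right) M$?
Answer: $-6988$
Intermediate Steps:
$M = -9$ ($M = 3 \left(-3\right) = -9$)
$o{\left(R \right)} = - 18 R$ ($o{\left(R \right)} = \left(R + R\right) \left(-9\right) = 2 R \left(-9\right) = - 18 R$)
$E{\left(r,H \right)} = \left(144 + r\right) \left(16 + H - r\right)$
$o{\left(188 \right)} - E{\left(-76,-39 \right)} = \left(-18\right) 188 - \left(2304 - \left(-76\right)^{2} - -9728 + 144 \left(-39\right) - -2964\right) = -3384 - \left(2304 - 5776 + 9728 - 5616 + 2964\right) = -3384 - 3604 = -6988$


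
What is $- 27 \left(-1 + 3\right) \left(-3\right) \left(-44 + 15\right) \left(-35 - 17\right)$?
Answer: $244296$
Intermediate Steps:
$- 27 \left(-1 + 3\right) \left(-3\right) \left(-44 + 15\right) \left(-35 - 17\right) = - 27 \cdot 2 \left(-3\right) \left(\left(-29\right) \left(-52\right)\right) = \left(-27\right) \left(-6\right) 1508 = 162 \cdot 1508 = 244296$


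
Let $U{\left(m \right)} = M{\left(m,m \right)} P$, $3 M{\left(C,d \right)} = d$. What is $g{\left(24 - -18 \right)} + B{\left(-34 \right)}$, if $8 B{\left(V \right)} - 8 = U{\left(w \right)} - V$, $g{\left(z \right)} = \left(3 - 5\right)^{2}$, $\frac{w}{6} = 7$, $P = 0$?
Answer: $\frac{37}{4} \approx 9.25$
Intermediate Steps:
$M{\left(C,d \right)} = \frac{d}{3}$
$w = 42$ ($w = 6 \cdot 7 = 42$)
$U{\left(m \right)} = 0$ ($U{\left(m \right)} = \frac{m}{3} \cdot 0 = 0$)
$g{\left(z \right)} = 4$ ($g{\left(z \right)} = \left(-2\right)^{2} = 4$)
$B{\left(V \right)} = 1 - \frac{V}{8}$ ($B{\left(V \right)} = 1 + \frac{0 - V}{8} = 1 + \frac{\left(-1\right) V}{8} = 1 - \frac{V}{8}$)
$g{\left(24 - -18 \right)} + B{\left(-34 \right)} = 4 + \left(1 - - \frac{17}{4}\right) = 4 + \left(1 + \frac{17}{4}\right) = 4 + \frac{21}{4} = \frac{37}{4}$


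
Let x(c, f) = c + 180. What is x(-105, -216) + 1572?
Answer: 1647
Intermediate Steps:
x(c, f) = 180 + c
x(-105, -216) + 1572 = (180 - 105) + 1572 = 75 + 1572 = 1647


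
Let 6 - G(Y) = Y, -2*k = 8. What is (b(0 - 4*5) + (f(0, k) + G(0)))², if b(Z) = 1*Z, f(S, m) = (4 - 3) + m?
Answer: 289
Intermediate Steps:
k = -4 (k = -½*8 = -4)
G(Y) = 6 - Y
f(S, m) = 1 + m
b(Z) = Z
(b(0 - 4*5) + (f(0, k) + G(0)))² = ((0 - 4*5) + ((1 - 4) + (6 - 1*0)))² = ((0 - 20) + (-3 + (6 + 0)))² = (-20 + (-3 + 6))² = (-20 + 3)² = (-17)² = 289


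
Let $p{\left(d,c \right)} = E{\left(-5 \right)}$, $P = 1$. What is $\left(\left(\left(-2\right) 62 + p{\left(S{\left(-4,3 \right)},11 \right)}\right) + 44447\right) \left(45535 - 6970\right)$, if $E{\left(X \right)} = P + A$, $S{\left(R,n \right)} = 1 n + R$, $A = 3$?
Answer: $1709470755$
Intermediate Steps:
$S{\left(R,n \right)} = R + n$ ($S{\left(R,n \right)} = n + R = R + n$)
$E{\left(X \right)} = 4$ ($E{\left(X \right)} = 1 + 3 = 4$)
$p{\left(d,c \right)} = 4$
$\left(\left(\left(-2\right) 62 + p{\left(S{\left(-4,3 \right)},11 \right)}\right) + 44447\right) \left(45535 - 6970\right) = \left(\left(\left(-2\right) 62 + 4\right) + 44447\right) \left(45535 - 6970\right) = \left(\left(-124 + 4\right) + 44447\right) 38565 = \left(-120 + 44447\right) 38565 = 44327 \cdot 38565 = 1709470755$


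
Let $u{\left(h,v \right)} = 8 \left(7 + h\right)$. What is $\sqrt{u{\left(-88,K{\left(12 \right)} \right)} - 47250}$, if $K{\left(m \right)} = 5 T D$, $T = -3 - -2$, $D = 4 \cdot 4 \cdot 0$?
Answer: $3 i \sqrt{5322} \approx 218.86 i$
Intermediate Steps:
$D = 0$ ($D = 16 \cdot 0 = 0$)
$T = -1$ ($T = -3 + 2 = -1$)
$K{\left(m \right)} = 0$ ($K{\left(m \right)} = 5 \left(-1\right) 0 = \left(-5\right) 0 = 0$)
$u{\left(h,v \right)} = 56 + 8 h$
$\sqrt{u{\left(-88,K{\left(12 \right)} \right)} - 47250} = \sqrt{\left(56 + 8 \left(-88\right)\right) - 47250} = \sqrt{\left(56 - 704\right) - 47250} = \sqrt{-648 - 47250} = \sqrt{-47898} = 3 i \sqrt{5322}$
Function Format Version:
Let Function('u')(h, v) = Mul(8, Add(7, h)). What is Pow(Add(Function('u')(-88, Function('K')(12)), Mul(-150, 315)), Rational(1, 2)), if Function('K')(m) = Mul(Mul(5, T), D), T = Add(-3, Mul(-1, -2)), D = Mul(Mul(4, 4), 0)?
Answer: Mul(3, I, Pow(5322, Rational(1, 2))) ≈ Mul(218.86, I)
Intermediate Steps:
D = 0 (D = Mul(16, 0) = 0)
T = -1 (T = Add(-3, 2) = -1)
Function('K')(m) = 0 (Function('K')(m) = Mul(Mul(5, -1), 0) = Mul(-5, 0) = 0)
Function('u')(h, v) = Add(56, Mul(8, h))
Pow(Add(Function('u')(-88, Function('K')(12)), Mul(-150, 315)), Rational(1, 2)) = Pow(Add(Add(56, Mul(8, -88)), Mul(-150, 315)), Rational(1, 2)) = Pow(Add(Add(56, -704), -47250), Rational(1, 2)) = Pow(Add(-648, -47250), Rational(1, 2)) = Pow(-47898, Rational(1, 2)) = Mul(3, I, Pow(5322, Rational(1, 2)))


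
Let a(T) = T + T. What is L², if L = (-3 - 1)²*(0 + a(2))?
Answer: 4096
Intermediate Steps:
a(T) = 2*T
L = 64 (L = (-3 - 1)²*(0 + 2*2) = (-4)²*(0 + 4) = 16*4 = 64)
L² = 64² = 4096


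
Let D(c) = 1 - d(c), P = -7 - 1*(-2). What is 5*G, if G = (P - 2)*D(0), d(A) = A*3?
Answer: -35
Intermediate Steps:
d(A) = 3*A
P = -5 (P = -7 + 2 = -5)
D(c) = 1 - 3*c
G = -7 (G = (-5 - 2)*(1 - 3*0) = -7*(1 + 0) = -7*1 = -7)
5*G = 5*(-7) = -35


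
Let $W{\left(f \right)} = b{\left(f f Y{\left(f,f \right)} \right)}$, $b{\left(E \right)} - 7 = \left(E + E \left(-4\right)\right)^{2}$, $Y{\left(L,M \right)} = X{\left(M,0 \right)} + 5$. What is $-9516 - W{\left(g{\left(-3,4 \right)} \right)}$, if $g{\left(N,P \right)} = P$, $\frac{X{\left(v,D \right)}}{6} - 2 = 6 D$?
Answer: $-675379$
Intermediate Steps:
$X{\left(v,D \right)} = 12 + 36 D$ ($X{\left(v,D \right)} = 12 + 6 \cdot 6 D = 12 + 36 D$)
$Y{\left(L,M \right)} = 17$ ($Y{\left(L,M \right)} = \left(12 + 36 \cdot 0\right) + 5 = \left(12 + 0\right) + 5 = 12 + 5 = 17$)
$b{\left(E \right)} = 7 + 9 E^{2}$ ($b{\left(E \right)} = 7 + \left(E + E \left(-4\right)\right)^{2} = 7 + \left(E - 4 E\right)^{2} = 7 + \left(- 3 E\right)^{2} = 7 + 9 E^{2}$)
$W{\left(f \right)} = 7 + 2601 f^{4}$ ($W{\left(f \right)} = 7 + 9 \left(f f 17\right)^{2} = 7 + 9 \left(f^{2} \cdot 17\right)^{2} = 7 + 9 \left(17 f^{2}\right)^{2} = 7 + 9 \cdot 289 f^{4} = 7 + 2601 f^{4}$)
$-9516 - W{\left(g{\left(-3,4 \right)} \right)} = -9516 - \left(7 + 2601 \cdot 4^{4}\right) = -9516 - \left(7 + 2601 \cdot 256\right) = -9516 - \left(7 + 665856\right) = -9516 - 665863 = -675379$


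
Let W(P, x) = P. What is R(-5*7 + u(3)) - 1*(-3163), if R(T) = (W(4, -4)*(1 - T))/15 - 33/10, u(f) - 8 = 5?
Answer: 18995/6 ≈ 3165.8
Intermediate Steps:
u(f) = 13 (u(f) = 8 + 5 = 13)
R(T) = -91/30 - 4*T/15 (R(T) = (4*(1 - T))/15 - 33/10 = (4 - 4*T)*(1/15) - 33*⅒ = (4/15 - 4*T/15) - 33/10 = -91/30 - 4*T/15)
R(-5*7 + u(3)) - 1*(-3163) = (-91/30 - 4*(-5*7 + 13)/15) - 1*(-3163) = (-91/30 - 4*(-35 + 13)/15) + 3163 = (-91/30 - 4/15*(-22)) + 3163 = (-91/30 + 88/15) + 3163 = 17/6 + 3163 = 18995/6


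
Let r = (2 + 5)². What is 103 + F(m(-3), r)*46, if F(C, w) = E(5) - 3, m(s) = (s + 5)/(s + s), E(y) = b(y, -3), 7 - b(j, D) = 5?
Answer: 57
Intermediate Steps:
b(j, D) = 2 (b(j, D) = 7 - 1*5 = 7 - 5 = 2)
E(y) = 2
r = 49 (r = 7² = 49)
m(s) = (5 + s)/(2*s) (m(s) = (5 + s)/((2*s)) = (5 + s)*(1/(2*s)) = (5 + s)/(2*s))
F(C, w) = -1 (F(C, w) = 2 - 3 = -1)
103 + F(m(-3), r)*46 = 103 - 1*46 = 103 - 46 = 57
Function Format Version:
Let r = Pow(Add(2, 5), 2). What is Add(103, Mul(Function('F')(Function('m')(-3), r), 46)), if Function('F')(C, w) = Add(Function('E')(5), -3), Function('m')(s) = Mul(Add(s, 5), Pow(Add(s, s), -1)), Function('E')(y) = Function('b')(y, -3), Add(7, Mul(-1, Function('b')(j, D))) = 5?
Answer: 57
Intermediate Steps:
Function('b')(j, D) = 2 (Function('b')(j, D) = Add(7, Mul(-1, 5)) = Add(7, -5) = 2)
Function('E')(y) = 2
r = 49 (r = Pow(7, 2) = 49)
Function('m')(s) = Mul(Rational(1, 2), Pow(s, -1), Add(5, s)) (Function('m')(s) = Mul(Add(5, s), Pow(Mul(2, s), -1)) = Mul(Add(5, s), Mul(Rational(1, 2), Pow(s, -1))) = Mul(Rational(1, 2), Pow(s, -1), Add(5, s)))
Function('F')(C, w) = -1 (Function('F')(C, w) = Add(2, -3) = -1)
Add(103, Mul(Function('F')(Function('m')(-3), r), 46)) = Add(103, Mul(-1, 46)) = Add(103, -46) = 57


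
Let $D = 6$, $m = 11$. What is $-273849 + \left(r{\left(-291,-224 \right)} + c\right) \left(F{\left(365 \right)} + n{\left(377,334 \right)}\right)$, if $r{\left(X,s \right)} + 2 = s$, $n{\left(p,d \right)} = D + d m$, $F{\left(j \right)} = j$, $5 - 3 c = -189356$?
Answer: $\frac{762401188}{3} \approx 2.5413 \cdot 10^{8}$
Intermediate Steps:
$c = \frac{189361}{3}$ ($c = \frac{5}{3} - - \frac{189356}{3} = \frac{5}{3} + \frac{189356}{3} = \frac{189361}{3} \approx 63120.0$)
$n{\left(p,d \right)} = 6 + 11 d$ ($n{\left(p,d \right)} = 6 + d 11 = 6 + 11 d$)
$r{\left(X,s \right)} = -2 + s$
$-273849 + \left(r{\left(-291,-224 \right)} + c\right) \left(F{\left(365 \right)} + n{\left(377,334 \right)}\right) = -273849 + \left(\left(-2 - 224\right) + \frac{189361}{3}\right) \left(365 + \left(6 + 11 \cdot 334\right)\right) = -273849 + \left(-226 + \frac{189361}{3}\right) \left(365 + \left(6 + 3674\right)\right) = -273849 + \frac{188683 \left(365 + 3680\right)}{3} = -273849 + \frac{188683}{3} \cdot 4045 = -273849 + \frac{763222735}{3} = \frac{762401188}{3}$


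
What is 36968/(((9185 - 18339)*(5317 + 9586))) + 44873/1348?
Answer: 3060808677631/91948469788 ≈ 33.288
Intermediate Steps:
36968/(((9185 - 18339)*(5317 + 9586))) + 44873/1348 = 36968/((-9154*14903)) + 44873*(1/1348) = 36968/(-136422062) + 44873/1348 = 36968*(-1/136422062) + 44873/1348 = -18484/68211031 + 44873/1348 = 3060808677631/91948469788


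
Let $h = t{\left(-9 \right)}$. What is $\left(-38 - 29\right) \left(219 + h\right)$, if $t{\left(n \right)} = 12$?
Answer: $-15477$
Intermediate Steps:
$h = 12$
$\left(-38 - 29\right) \left(219 + h\right) = \left(-38 - 29\right) \left(219 + 12\right) = \left(-67\right) 231 = -15477$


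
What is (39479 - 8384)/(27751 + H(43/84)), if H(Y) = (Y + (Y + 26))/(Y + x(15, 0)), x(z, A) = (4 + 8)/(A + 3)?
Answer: 3928335/3506633 ≈ 1.1203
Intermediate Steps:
x(z, A) = 12/(3 + A)
H(Y) = (26 + 2*Y)/(4 + Y) (H(Y) = (Y + (Y + 26))/(Y + 12/(3 + 0)) = (Y + (26 + Y))/(Y + 12/3) = (26 + 2*Y)/(Y + 12*(⅓)) = (26 + 2*Y)/(Y + 4) = (26 + 2*Y)/(4 + Y))
(39479 - 8384)/(27751 + H(43/84)) = (39479 - 8384)/(27751 + 2*(13 + 43/84)/(4 + 43/84)) = 31095/(27751 + 2*(13 + 43*(1/84))/(4 + 43*(1/84))) = 31095/(27751 + 2*(13 + 43/84)/(4 + 43/84)) = 31095/(27751 + 2*(1135/84)/(379/84)) = 31095/(27751 + 2*(84/379)*(1135/84)) = 31095/(27751 + 2270/379) = 31095/(10519899/379) = 31095*(379/10519899) = 3928335/3506633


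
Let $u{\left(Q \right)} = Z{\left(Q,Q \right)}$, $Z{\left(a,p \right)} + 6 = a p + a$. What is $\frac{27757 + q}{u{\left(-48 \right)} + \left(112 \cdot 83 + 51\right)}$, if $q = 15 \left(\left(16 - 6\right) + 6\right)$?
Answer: $\frac{27997}{11597} \approx 2.4142$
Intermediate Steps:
$Z{\left(a,p \right)} = -6 + a + a p$ ($Z{\left(a,p \right)} = -6 + \left(a p + a\right) = -6 + \left(a + a p\right) = -6 + a + a p$)
$u{\left(Q \right)} = -6 + Q + Q^{2}$ ($u{\left(Q \right)} = -6 + Q + Q Q = -6 + Q + Q^{2}$)
$q = 240$ ($q = 15 \left(10 + 6\right) = 15 \cdot 16 = 240$)
$\frac{27757 + q}{u{\left(-48 \right)} + \left(112 \cdot 83 + 51\right)} = \frac{27757 + 240}{\left(-6 - 48 + \left(-48\right)^{2}\right) + \left(112 \cdot 83 + 51\right)} = \frac{27997}{\left(-6 - 48 + 2304\right) + \left(9296 + 51\right)} = \frac{27997}{2250 + 9347} = \frac{27997}{11597}$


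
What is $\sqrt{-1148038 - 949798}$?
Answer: $2 i \sqrt{524459} \approx 1448.4 i$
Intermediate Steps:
$\sqrt{-1148038 - 949798} = \sqrt{-2097836} = 2 i \sqrt{524459}$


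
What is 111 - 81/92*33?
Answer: 7539/92 ≈ 81.946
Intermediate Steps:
111 - 81/92*33 = 111 - 2673/92 = 7539/92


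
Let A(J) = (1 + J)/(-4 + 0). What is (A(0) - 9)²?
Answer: 1369/16 ≈ 85.563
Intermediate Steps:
A(J) = -¼ - J/4 (A(J) = (1 + J)/(-4) = (1 + J)*(-¼) = -¼ - J/4)
(A(0) - 9)² = ((-¼ - ¼*0) - 9)² = ((-¼ + 0) - 9)² = (-¼ - 9)² = (-37/4)² = 1369/16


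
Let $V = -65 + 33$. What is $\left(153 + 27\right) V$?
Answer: $-5760$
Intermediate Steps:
$V = -32$
$\left(153 + 27\right) V = \left(153 + 27\right) \left(-32\right) = 180 \left(-32\right) = -5760$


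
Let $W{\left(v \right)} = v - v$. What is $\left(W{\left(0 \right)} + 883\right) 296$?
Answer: $261368$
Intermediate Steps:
$W{\left(v \right)} = 0$
$\left(W{\left(0 \right)} + 883\right) 296 = \left(0 + 883\right) 296 = 883 \cdot 296 = 261368$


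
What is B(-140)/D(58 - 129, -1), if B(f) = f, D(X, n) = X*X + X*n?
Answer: -35/1278 ≈ -0.027387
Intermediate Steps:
D(X, n) = X² + X*n
B(-140)/D(58 - 129, -1) = -140*1/((58 - 129)*((58 - 129) - 1)) = -140*(-1/(71*(-71 - 1))) = -140/((-71*(-72))) = -140/5112 = -140*1/5112 = -35/1278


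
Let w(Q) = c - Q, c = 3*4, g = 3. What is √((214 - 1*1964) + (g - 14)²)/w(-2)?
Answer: 3*I*√181/14 ≈ 2.8829*I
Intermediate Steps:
c = 12
w(Q) = 12 - Q
√((214 - 1*1964) + (g - 14)²)/w(-2) = √((214 - 1*1964) + (3 - 14)²)/(12 - 1*(-2)) = √((214 - 1964) + (-11)²)/(12 + 2) = √(-1750 + 121)/14 = √(-1629)*(1/14) = (3*I*√181)*(1/14) = 3*I*√181/14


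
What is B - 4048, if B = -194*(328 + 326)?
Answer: -130924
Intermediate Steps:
B = -126876 (B = -194*654 = -126876)
B - 4048 = -126876 - 4048 = -130924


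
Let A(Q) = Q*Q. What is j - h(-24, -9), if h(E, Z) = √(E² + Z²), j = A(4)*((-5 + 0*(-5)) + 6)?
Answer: 16 - 3*√73 ≈ -9.6320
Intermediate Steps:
A(Q) = Q²
j = 16 (j = 4²*((-5 + 0*(-5)) + 6) = 16*((-5 + 0) + 6) = 16*(-5 + 6) = 16*1 = 16)
j - h(-24, -9) = 16 - √((-24)² + (-9)²) = 16 - √(576 + 81) = 16 - √657 = 16 - 3*√73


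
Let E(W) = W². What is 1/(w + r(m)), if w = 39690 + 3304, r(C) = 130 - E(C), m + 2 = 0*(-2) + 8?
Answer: 1/43088 ≈ 2.3208e-5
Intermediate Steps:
m = 6 (m = -2 + (0*(-2) + 8) = -2 + (0 + 8) = -2 + 8 = 6)
r(C) = 130 - C²
w = 42994
1/(w + r(m)) = 1/(42994 + (130 - 1*6²)) = 1/(42994 + (130 - 1*36)) = 1/(42994 + (130 - 36)) = 1/(42994 + 94) = 1/43088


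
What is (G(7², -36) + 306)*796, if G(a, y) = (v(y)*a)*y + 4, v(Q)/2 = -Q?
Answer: -100851608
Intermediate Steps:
v(Q) = -2*Q (v(Q) = 2*(-Q) = -2*Q)
G(a, y) = 4 - 2*a*y² (G(a, y) = ((-2*y)*a)*y + 4 = (-2*a*y)*y + 4 = -2*a*y² + 4 = 4 - 2*a*y²)
(G(7², -36) + 306)*796 = ((4 - 2*7²*(-36)²) + 306)*796 = ((4 - 2*49*1296) + 306)*796 = ((4 - 127008) + 306)*796 = (-127004 + 306)*796 = -126698*796 = -100851608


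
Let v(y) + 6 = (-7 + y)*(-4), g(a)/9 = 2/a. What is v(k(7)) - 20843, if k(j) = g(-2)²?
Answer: -21145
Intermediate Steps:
g(a) = 18/a (g(a) = 9*(2/a) = 18/a)
k(j) = 81 (k(j) = (18/(-2))² = (18*(-½))² = (-9)² = 81)
v(y) = 22 - 4*y (v(y) = -6 + (-7 + y)*(-4) = -6 + (28 - 4*y) = 22 - 4*y)
v(k(7)) - 20843 = (22 - 4*81) - 20843 = (22 - 324) - 20843 = -302 - 20843 = -21145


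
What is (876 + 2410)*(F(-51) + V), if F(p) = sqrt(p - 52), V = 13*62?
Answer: 2648516 + 3286*I*sqrt(103) ≈ 2.6485e+6 + 33349.0*I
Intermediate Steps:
V = 806
F(p) = sqrt(-52 + p)
(876 + 2410)*(F(-51) + V) = (876 + 2410)*(sqrt(-52 - 51) + 806) = 3286*(sqrt(-103) + 806) = 3286*(I*sqrt(103) + 806) = 3286*(806 + I*sqrt(103)) = 2648516 + 3286*I*sqrt(103)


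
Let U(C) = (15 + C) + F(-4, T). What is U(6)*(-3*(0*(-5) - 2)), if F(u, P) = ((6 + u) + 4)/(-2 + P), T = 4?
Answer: 144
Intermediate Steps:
F(u, P) = (10 + u)/(-2 + P)
U(C) = 18 + C (U(C) = (15 + C) + (10 - 4)/(-2 + 4) = (15 + C) + 6/2 = (15 + C) + (1/2)*6 = (15 + C) + 3 = 18 + C)
U(6)*(-3*(0*(-5) - 2)) = (18 + 6)*(-3*(0*(-5) - 2)) = 24*(-3*(0 - 2)) = 24*(-3*(-2)) = 24*6 = 144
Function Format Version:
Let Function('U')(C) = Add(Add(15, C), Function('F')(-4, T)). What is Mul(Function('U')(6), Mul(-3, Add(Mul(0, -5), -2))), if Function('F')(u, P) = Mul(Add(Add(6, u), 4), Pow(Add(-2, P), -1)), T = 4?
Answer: 144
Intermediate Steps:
Function('F')(u, P) = Mul(Pow(Add(-2, P), -1), Add(10, u)) (Function('F')(u, P) = Mul(Add(10, u), Pow(Add(-2, P), -1)) = Mul(Pow(Add(-2, P), -1), Add(10, u)))
Function('U')(C) = Add(18, C) (Function('U')(C) = Add(Add(15, C), Mul(Pow(Add(-2, 4), -1), Add(10, -4))) = Add(Add(15, C), Mul(Pow(2, -1), 6)) = Add(Add(15, C), Mul(Rational(1, 2), 6)) = Add(Add(15, C), 3) = Add(18, C))
Mul(Function('U')(6), Mul(-3, Add(Mul(0, -5), -2))) = Mul(Add(18, 6), Mul(-3, Add(Mul(0, -5), -2))) = Mul(24, Mul(-3, Add(0, -2))) = Mul(24, Mul(-3, -2)) = Mul(24, 6) = 144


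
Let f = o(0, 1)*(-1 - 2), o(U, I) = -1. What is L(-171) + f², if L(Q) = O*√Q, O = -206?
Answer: 9 - 618*I*√19 ≈ 9.0 - 2693.8*I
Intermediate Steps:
f = 3 (f = -(-1 - 2) = -1*(-3) = 3)
L(Q) = -206*√Q
L(-171) + f² = -618*I*√19 + 3² = -618*I*√19 + 9 = 9 - 618*I*√19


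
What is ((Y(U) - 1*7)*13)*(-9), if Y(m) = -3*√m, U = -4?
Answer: 819 + 702*I ≈ 819.0 + 702.0*I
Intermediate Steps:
((Y(U) - 1*7)*13)*(-9) = ((-6*I - 1*7)*13)*(-9) = ((-6*I - 7)*13)*(-9) = ((-7 - 6*I)*13)*(-9) = (-91 - 78*I)*(-9) = 819 + 702*I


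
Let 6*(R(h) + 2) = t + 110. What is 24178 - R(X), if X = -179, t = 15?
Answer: 144955/6 ≈ 24159.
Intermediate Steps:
R(h) = 113/6 (R(h) = -2 + (15 + 110)/6 = -2 + (1/6)*125 = -2 + 125/6 = 113/6)
24178 - R(X) = 24178 - 1*113/6 = 24178 - 113/6 = 144955/6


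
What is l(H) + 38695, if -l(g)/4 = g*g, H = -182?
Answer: -93801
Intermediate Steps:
l(g) = -4*g**2 (l(g) = -4*g*g = -4*g**2)
l(H) + 38695 = -4*(-182)**2 + 38695 = -4*33124 + 38695 = -132496 + 38695 = -93801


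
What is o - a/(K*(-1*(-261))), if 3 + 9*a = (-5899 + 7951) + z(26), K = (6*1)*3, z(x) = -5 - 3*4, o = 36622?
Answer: 774224686/21141 ≈ 36622.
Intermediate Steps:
z(x) = -17 (z(x) = -5 - 12 = -17)
K = 18 (K = 6*3 = 18)
a = 2032/9 (a = -⅓ + ((-5899 + 7951) - 17)/9 = -⅓ + (2052 - 17)/9 = -⅓ + (⅑)*2035 = -⅓ + 2035/9 = 2032/9 ≈ 225.78)
o - a/(K*(-1*(-261))) = 36622 - 2032/(9*(18*(-1*(-261)))) = 36622 - 2032/(9*(18*261)) = 36622 - 2032/(9*4698) = 36622 - 1*1016/21141 = 36622 - 1016/21141 = 774224686/21141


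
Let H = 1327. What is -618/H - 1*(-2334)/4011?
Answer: 206140/1774199 ≈ 0.11619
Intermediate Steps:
-618/H - 1*(-2334)/4011 = -618/1327 - 1*(-2334)/4011 = -618*1/1327 + 2334*(1/4011) = -618/1327 + 778/1337 = 206140/1774199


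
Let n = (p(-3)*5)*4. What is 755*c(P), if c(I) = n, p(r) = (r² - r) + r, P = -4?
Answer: 135900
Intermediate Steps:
p(r) = r²
n = 180 (n = ((-3)²*5)*4 = (9*5)*4 = 45*4 = 180)
c(I) = 180
755*c(P) = 755*180 = 135900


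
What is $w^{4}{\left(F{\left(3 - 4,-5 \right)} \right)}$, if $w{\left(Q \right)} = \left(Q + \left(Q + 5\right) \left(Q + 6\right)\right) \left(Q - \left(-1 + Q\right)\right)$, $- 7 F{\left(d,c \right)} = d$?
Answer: $\frac{5846844900625}{5764801} \approx 1.0142 \cdot 10^{6}$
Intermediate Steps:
$F{\left(d,c \right)} = - \frac{d}{7}$
$w{\left(Q \right)} = Q + \left(5 + Q\right) \left(6 + Q\right)$ ($w{\left(Q \right)} = \left(Q + \left(5 + Q\right) \left(6 + Q\right)\right) 1 = Q + \left(5 + Q\right) \left(6 + Q\right)$)
$w^{4}{\left(F{\left(3 - 4,-5 \right)} \right)} = \left(30 + \left(- \frac{3 - 4}{7}\right)^{2} + 12 \left(- \frac{3 - 4}{7}\right)\right)^{4} = \left(30 + \left(\left(- \frac{1}{7}\right) \left(-1\right)\right)^{2} + 12 \left(\left(- \frac{1}{7}\right) \left(-1\right)\right)\right)^{4} = \left(30 + \left(\frac{1}{7}\right)^{2} + 12 \cdot \frac{1}{7}\right)^{4} = \left(30 + \frac{1}{49} + \frac{12}{7}\right)^{4} = \left(\frac{1555}{49}\right)^{4} = \frac{5846844900625}{5764801}$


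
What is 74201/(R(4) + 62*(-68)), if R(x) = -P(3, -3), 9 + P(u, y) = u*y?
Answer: -74201/4198 ≈ -17.675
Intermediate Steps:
P(u, y) = -9 + u*y
R(x) = 18 (R(x) = -(-9 + 3*(-3)) = -(-9 - 9) = -1*(-18) = 18)
74201/(R(4) + 62*(-68)) = 74201/(18 + 62*(-68)) = 74201/(18 - 4216) = 74201/(-4198) = 74201*(-1/4198) = -74201/4198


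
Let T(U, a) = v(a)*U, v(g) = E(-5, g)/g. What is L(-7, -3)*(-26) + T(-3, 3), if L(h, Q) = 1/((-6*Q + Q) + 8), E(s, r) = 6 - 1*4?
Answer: -72/23 ≈ -3.1304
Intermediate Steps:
E(s, r) = 2 (E(s, r) = 6 - 4 = 2)
L(h, Q) = 1/(8 - 5*Q) (L(h, Q) = 1/(-5*Q + 8) = 1/(8 - 5*Q))
v(g) = 2/g
T(U, a) = 2*U/a (T(U, a) = (2/a)*U = 2*U/a)
L(-7, -3)*(-26) + T(-3, 3) = -1/(-8 + 5*(-3))*(-26) + 2*(-3)/3 = -1/(-8 - 15)*(-26) + 2*(-3)*(⅓) = -1/(-23)*(-26) - 2 = -1*(-1/23)*(-26) - 2 = (1/23)*(-26) - 2 = -26/23 - 2 = -72/23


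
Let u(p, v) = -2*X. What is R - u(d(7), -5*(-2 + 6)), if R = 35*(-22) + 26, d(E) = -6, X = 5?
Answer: -734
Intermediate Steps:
u(p, v) = -10 (u(p, v) = -2*5 = -10)
R = -744 (R = -770 + 26 = -744)
R - u(d(7), -5*(-2 + 6)) = -744 - 1*(-10) = -744 + 10 = -734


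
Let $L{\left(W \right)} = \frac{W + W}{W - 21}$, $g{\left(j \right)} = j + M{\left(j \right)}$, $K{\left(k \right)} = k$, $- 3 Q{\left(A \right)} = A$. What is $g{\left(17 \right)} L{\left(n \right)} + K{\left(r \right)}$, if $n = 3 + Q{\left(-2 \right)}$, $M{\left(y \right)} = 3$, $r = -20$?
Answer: $- \frac{370}{13} \approx -28.462$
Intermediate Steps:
$Q{\left(A \right)} = - \frac{A}{3}$
$n = \frac{11}{3}$ ($n = 3 - - \frac{2}{3} = 3 + \frac{2}{3} = \frac{11}{3} \approx 3.6667$)
$g{\left(j \right)} = 3 + j$ ($g{\left(j \right)} = j + 3 = 3 + j$)
$L{\left(W \right)} = \frac{2 W}{-21 + W}$
$g{\left(17 \right)} L{\left(n \right)} + K{\left(r \right)} = \left(3 + 17\right) 2 \cdot \frac{11}{3} \frac{1}{-21 + \frac{11}{3}} - 20 = 20 \cdot 2 \cdot \frac{11}{3} \frac{1}{- \frac{52}{3}} - 20 = 20 \cdot 2 \cdot \frac{11}{3} \left(- \frac{3}{52}\right) - 20 = 20 \left(- \frac{11}{26}\right) - 20 = - \frac{110}{13} - 20 = - \frac{370}{13}$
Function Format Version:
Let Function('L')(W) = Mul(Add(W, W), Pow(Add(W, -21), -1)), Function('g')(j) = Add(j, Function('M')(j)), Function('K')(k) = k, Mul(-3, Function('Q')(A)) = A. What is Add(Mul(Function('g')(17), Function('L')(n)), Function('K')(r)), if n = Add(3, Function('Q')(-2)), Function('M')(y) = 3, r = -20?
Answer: Rational(-370, 13) ≈ -28.462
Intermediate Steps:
Function('Q')(A) = Mul(Rational(-1, 3), A)
n = Rational(11, 3) (n = Add(3, Mul(Rational(-1, 3), -2)) = Add(3, Rational(2, 3)) = Rational(11, 3) ≈ 3.6667)
Function('g')(j) = Add(3, j) (Function('g')(j) = Add(j, 3) = Add(3, j))
Function('L')(W) = Mul(2, W, Pow(Add(-21, W), -1)) (Function('L')(W) = Mul(Mul(2, W), Pow(Add(-21, W), -1)) = Mul(2, W, Pow(Add(-21, W), -1)))
Add(Mul(Function('g')(17), Function('L')(n)), Function('K')(r)) = Add(Mul(Add(3, 17), Mul(2, Rational(11, 3), Pow(Add(-21, Rational(11, 3)), -1))), -20) = Add(Mul(20, Mul(2, Rational(11, 3), Pow(Rational(-52, 3), -1))), -20) = Add(Mul(20, Mul(2, Rational(11, 3), Rational(-3, 52))), -20) = Add(Mul(20, Rational(-11, 26)), -20) = Add(Rational(-110, 13), -20) = Rational(-370, 13)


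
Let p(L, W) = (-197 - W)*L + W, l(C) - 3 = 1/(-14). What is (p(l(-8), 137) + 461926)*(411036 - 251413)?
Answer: 515198237062/7 ≈ 7.3600e+10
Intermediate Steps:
l(C) = 41/14 (l(C) = 3 + 1/(-14) = 3 - 1/14 = 41/14)
p(L, W) = W + L*(-197 - W) (p(L, W) = L*(-197 - W) + W = W + L*(-197 - W))
(p(l(-8), 137) + 461926)*(411036 - 251413) = ((137 - 197*41/14 - 1*41/14*137) + 461926)*(411036 - 251413) = ((137 - 8077/14 - 5617/14) + 461926)*159623 = (-5888/7 + 461926)*159623 = (3227594/7)*159623 = 515198237062/7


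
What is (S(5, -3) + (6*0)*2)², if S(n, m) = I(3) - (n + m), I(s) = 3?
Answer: 1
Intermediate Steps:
S(n, m) = 3 - m - n (S(n, m) = 3 - (n + m) = 3 - (m + n) = 3 + (-m - n) = 3 - m - n)
(S(5, -3) + (6*0)*2)² = ((3 - 1*(-3) - 1*5) + (6*0)*2)² = ((3 + 3 - 5) + 0*2)² = (1 + 0)² = 1² = 1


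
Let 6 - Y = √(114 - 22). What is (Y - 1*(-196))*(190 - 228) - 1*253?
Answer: -7929 + 76*√23 ≈ -7564.5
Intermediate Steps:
Y = 6 - 2*√23 (Y = 6 - √(114 - 22) = 6 - √92 = 6 - 2*√23 ≈ -3.5917)
(Y - 1*(-196))*(190 - 228) - 1*253 = ((6 - 2*√23) - 1*(-196))*(190 - 228) - 1*253 = ((6 - 2*√23) + 196)*(-38) - 253 = (202 - 2*√23)*(-38) - 253 = (-7676 + 76*√23) - 253 = -7929 + 76*√23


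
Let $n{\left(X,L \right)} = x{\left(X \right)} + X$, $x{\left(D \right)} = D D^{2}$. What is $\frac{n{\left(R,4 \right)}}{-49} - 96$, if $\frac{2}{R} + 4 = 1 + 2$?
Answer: $- \frac{4694}{49} \approx -95.796$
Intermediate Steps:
$x{\left(D \right)} = D^{3}$
$R = -2$ ($R = \frac{2}{-4 + \left(1 + 2\right)} = \frac{2}{-4 + 3} = \frac{2}{-1} = 2 \left(-1\right) = -2$)
$n{\left(X,L \right)} = X + X^{3}$ ($n{\left(X,L \right)} = X^{3} + X = X + X^{3}$)
$\frac{n{\left(R,4 \right)}}{-49} - 96 = \frac{-2 + \left(-2\right)^{3}}{-49} - 96 = \left(-2 - 8\right) \left(- \frac{1}{49}\right) - 96 = \left(-10\right) \left(- \frac{1}{49}\right) - 96 = \frac{10}{49} - 96 = - \frac{4694}{49}$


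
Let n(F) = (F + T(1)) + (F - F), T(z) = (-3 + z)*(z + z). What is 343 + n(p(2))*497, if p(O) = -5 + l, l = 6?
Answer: -1148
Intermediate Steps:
p(O) = 1 (p(O) = -5 + 6 = 1)
T(z) = 2*z*(-3 + z) (T(z) = (-3 + z)*(2*z) = 2*z*(-3 + z))
n(F) = -4 + F (n(F) = (F + 2*1*(-3 + 1)) + (F - F) = (F + 2*1*(-2)) + 0 = (F - 4) + 0 = (-4 + F) + 0 = -4 + F)
343 + n(p(2))*497 = 343 + (-4 + 1)*497 = 343 - 3*497 = 343 - 1491 = -1148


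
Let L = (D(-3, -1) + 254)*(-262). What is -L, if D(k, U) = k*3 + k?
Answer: 63404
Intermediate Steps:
D(k, U) = 4*k (D(k, U) = 3*k + k = 4*k)
L = -63404 (L = (4*(-3) + 254)*(-262) = (-12 + 254)*(-262) = 242*(-262) = -63404)
-L = -1*(-63404) = 63404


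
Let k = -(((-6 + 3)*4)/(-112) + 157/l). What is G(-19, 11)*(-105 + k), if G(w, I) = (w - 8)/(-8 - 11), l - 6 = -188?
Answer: -1024515/6916 ≈ -148.14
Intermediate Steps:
l = -182 (l = 6 - 188 = -182)
k = 275/364 (k = -(((-6 + 3)*4)/(-112) + 157/(-182)) = -(-3*4*(-1/112) + 157*(-1/182)) = -(-12*(-1/112) - 157/182) = -(3/28 - 157/182) = -1*(-275/364) = 275/364 ≈ 0.75549)
G(w, I) = 8/19 - w/19 (G(w, I) = (-8 + w)/(-19) = (-8 + w)*(-1/19) = 8/19 - w/19)
G(-19, 11)*(-105 + k) = (8/19 - 1/19*(-19))*(-105 + 275/364) = (8/19 + 1)*(-37945/364) = (27/19)*(-37945/364) = -1024515/6916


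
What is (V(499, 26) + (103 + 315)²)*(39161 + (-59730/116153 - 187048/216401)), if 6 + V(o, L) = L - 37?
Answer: 171964374849602012613/25135625353 ≈ 6.8415e+9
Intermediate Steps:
V(o, L) = -43 + L (V(o, L) = -6 + (L - 37) = -6 + (-37 + L) = -43 + L)
(V(499, 26) + (103 + 315)²)*(39161 + (-59730/116153 - 187048/216401)) = ((-43 + 26) + (103 + 315)²)*(39161 + (-59730/116153 - 187048/216401)) = (-17 + 418²)*(39161 + (-59730*1/116153 - 187048*1/216401)) = (-17 + 174724)*(39161 + (-59730/116153 - 187048/216401)) = 174707*(39161 - 34651818074/25135625353) = 174707*(984301572630759/25135625353) = 171964374849602012613/25135625353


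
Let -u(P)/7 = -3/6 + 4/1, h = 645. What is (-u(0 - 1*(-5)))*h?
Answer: 31605/2 ≈ 15803.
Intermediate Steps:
u(P) = -49/2 (u(P) = -7*(-3/6 + 4/1) = -7*(-3*⅙ + 4*1) = -7*(-½ + 4) = -7*7/2 = -49/2)
(-u(0 - 1*(-5)))*h = -1*(-49/2)*645 = (49/2)*645 = 31605/2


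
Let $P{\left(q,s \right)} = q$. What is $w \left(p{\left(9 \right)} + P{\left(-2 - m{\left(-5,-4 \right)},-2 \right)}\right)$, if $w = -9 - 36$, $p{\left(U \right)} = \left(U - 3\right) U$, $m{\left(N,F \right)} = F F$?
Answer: $-1620$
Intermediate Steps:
$m{\left(N,F \right)} = F^{2}$
$p{\left(U \right)} = U \left(-3 + U\right)$ ($p{\left(U \right)} = \left(-3 + U\right) U = U \left(-3 + U\right)$)
$w = -45$ ($w = -9 - 36 = -45$)
$w \left(p{\left(9 \right)} + P{\left(-2 - m{\left(-5,-4 \right)},-2 \right)}\right) = - 45 \left(9 \left(-3 + 9\right) - 18\right) = - 45 \left(9 \cdot 6 - 18\right) = - 45 \left(54 - 18\right) = \left(-45\right) 36 = -1620$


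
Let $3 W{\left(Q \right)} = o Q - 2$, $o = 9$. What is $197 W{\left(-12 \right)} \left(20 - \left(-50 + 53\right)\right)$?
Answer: $- \frac{368390}{3} \approx -1.228 \cdot 10^{5}$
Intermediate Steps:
$W{\left(Q \right)} = - \frac{2}{3} + 3 Q$ ($W{\left(Q \right)} = \frac{9 Q - 2}{3} = \frac{-2 + 9 Q}{3} = - \frac{2}{3} + 3 Q$)
$197 W{\left(-12 \right)} \left(20 - \left(-50 + 53\right)\right) = 197 \left(- \frac{2}{3} + 3 \left(-12\right)\right) \left(20 - \left(-50 + 53\right)\right) = 197 \left(- \frac{2}{3} - 36\right) \left(20 - 3\right) = 197 \left(- \frac{110}{3}\right) \left(20 - 3\right) = \left(- \frac{21670}{3}\right) 17 = - \frac{368390}{3}$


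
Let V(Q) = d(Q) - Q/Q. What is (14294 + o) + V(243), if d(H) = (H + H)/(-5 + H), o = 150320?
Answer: 19589190/119 ≈ 1.6462e+5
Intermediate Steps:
d(H) = 2*H/(-5 + H) (d(H) = (2*H)/(-5 + H) = 2*H/(-5 + H))
V(Q) = -1 + 2*Q/(-5 + Q) (V(Q) = 2*Q/(-5 + Q) - Q/Q = 2*Q/(-5 + Q) - 1*1 = 2*Q/(-5 + Q) - 1 = -1 + 2*Q/(-5 + Q))
(14294 + o) + V(243) = (14294 + 150320) + (5 + 243)/(-5 + 243) = 164614 + 248/238 = 164614 + (1/238)*248 = 164614 + 124/119 = 19589190/119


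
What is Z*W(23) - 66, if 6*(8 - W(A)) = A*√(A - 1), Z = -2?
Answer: -82 + 23*√22/3 ≈ -46.040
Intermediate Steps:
W(A) = 8 - A*√(-1 + A)/6 (W(A) = 8 - A*√(A - 1)/6 = 8 - A*√(-1 + A)/6)
Z*W(23) - 66 = -2*(8 - ⅙*23*√(-1 + 23)) - 66 = -2*(8 - ⅙*23*√22) - 66 = -2*(8 - 23*√22/6) - 66 = (-16 + 23*√22/3) - 66 = -82 + 23*√22/3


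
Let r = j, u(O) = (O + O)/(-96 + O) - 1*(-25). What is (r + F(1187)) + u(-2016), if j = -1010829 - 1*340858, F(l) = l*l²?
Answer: 18382039972/11 ≈ 1.6711e+9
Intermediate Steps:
F(l) = l³
u(O) = 25 + 2*O/(-96 + O) (u(O) = (2*O)/(-96 + O) + 25 = 2*O/(-96 + O) + 25 = 25 + 2*O/(-96 + O))
j = -1351687 (j = -1010829 - 340858 = -1351687)
r = -1351687
(r + F(1187)) + u(-2016) = (-1351687 + 1187³) + 3*(-800 + 9*(-2016))/(-96 - 2016) = (-1351687 + 1672446203) + 3*(-800 - 18144)/(-2112) = 1671094516 + 3*(-1/2112)*(-18944) = 1671094516 + 296/11 = 18382039972/11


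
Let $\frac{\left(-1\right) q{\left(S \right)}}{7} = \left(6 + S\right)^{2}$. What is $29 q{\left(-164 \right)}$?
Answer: $-5067692$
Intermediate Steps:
$q{\left(S \right)} = - 7 \left(6 + S\right)^{2}$
$29 q{\left(-164 \right)} = 29 \left(- 7 \left(6 - 164\right)^{2}\right) = 29 \left(- 7 \left(-158\right)^{2}\right) = 29 \left(\left(-7\right) 24964\right) = 29 \left(-174748\right) = -5067692$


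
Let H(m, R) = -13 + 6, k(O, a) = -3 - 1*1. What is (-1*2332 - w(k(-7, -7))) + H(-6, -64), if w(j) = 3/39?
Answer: -30408/13 ≈ -2339.1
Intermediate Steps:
k(O, a) = -4 (k(O, a) = -3 - 1 = -4)
w(j) = 1/13 (w(j) = 3*(1/39) = 1/13)
H(m, R) = -7
(-1*2332 - w(k(-7, -7))) + H(-6, -64) = (-1*2332 - 1*1/13) - 7 = (-2332 - 1/13) - 7 = -30317/13 - 7 = -30408/13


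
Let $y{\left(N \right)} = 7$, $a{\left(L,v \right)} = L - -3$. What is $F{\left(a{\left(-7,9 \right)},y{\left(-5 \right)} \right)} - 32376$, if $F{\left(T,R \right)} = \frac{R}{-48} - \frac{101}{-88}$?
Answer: $- \frac{17093999}{528} \approx -32375.0$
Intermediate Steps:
$a{\left(L,v \right)} = 3 + L$ ($a{\left(L,v \right)} = L + 3 = 3 + L$)
$F{\left(T,R \right)} = \frac{101}{88} - \frac{R}{48}$ ($F{\left(T,R \right)} = R \left(- \frac{1}{48}\right) - - \frac{101}{88} = - \frac{R}{48} + \frac{101}{88} = \frac{101}{88} - \frac{R}{48}$)
$F{\left(a{\left(-7,9 \right)},y{\left(-5 \right)} \right)} - 32376 = \left(\frac{101}{88} - \frac{7}{48}\right) - 32376 = \frac{529}{528} - 32376 = - \frac{17093999}{528}$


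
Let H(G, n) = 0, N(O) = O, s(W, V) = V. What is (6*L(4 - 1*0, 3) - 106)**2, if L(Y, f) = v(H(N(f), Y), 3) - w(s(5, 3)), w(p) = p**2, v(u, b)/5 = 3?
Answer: 4900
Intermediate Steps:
v(u, b) = 15 (v(u, b) = 5*3 = 15)
L(Y, f) = 6 (L(Y, f) = 15 - 1*3**2 = 15 - 1*9 = 15 - 9 = 6)
(6*L(4 - 1*0, 3) - 106)**2 = (6*6 - 106)**2 = (36 - 106)**2 = (-70)**2 = 4900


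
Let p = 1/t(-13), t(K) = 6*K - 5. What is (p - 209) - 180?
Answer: -32288/83 ≈ -389.01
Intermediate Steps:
t(K) = -5 + 6*K
p = -1/83 (p = 1/(-5 + 6*(-13)) = 1/(-5 - 78) = 1/(-83) = -1/83 ≈ -0.012048)
(p - 209) - 180 = (-1/83 - 209) - 180 = -17348/83 - 180 = -32288/83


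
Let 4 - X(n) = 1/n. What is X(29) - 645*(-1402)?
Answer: 26224525/29 ≈ 9.0429e+5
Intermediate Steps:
X(n) = 4 - 1/n
X(29) - 645*(-1402) = (4 - 1/29) - 645*(-1402) = (4 - 1*1/29) + 904290 = (4 - 1/29) + 904290 = 115/29 + 904290 = 26224525/29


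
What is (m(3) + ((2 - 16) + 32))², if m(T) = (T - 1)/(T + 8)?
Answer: 40000/121 ≈ 330.58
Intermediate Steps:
m(T) = (-1 + T)/(8 + T)
(m(3) + ((2 - 16) + 32))² = ((-1 + 3)/(8 + 3) + ((2 - 16) + 32))² = (2/11 + (-14 + 32))² = ((1/11)*2 + 18)² = (2/11 + 18)² = (200/11)² = 40000/121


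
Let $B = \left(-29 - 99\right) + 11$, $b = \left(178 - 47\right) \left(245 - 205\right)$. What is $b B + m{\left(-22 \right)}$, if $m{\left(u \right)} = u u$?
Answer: $-612596$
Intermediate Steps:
$m{\left(u \right)} = u^{2}$
$b = 5240$ ($b = 131 \cdot 40 = 5240$)
$B = -117$ ($B = -128 + 11 = -117$)
$b B + m{\left(-22 \right)} = 5240 \left(-117\right) + \left(-22\right)^{2} = -613080 + 484 = -612596$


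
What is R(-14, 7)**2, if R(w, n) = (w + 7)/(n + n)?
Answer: 1/4 ≈ 0.25000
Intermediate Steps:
R(w, n) = (7 + w)/(2*n) (R(w, n) = (7 + w)/((2*n)) = (7 + w)*(1/(2*n)) = (7 + w)/(2*n))
R(-14, 7)**2 = ((1/2)*(7 - 14)/7)**2 = ((1/2)*(1/7)*(-7))**2 = (-1/2)**2 = 1/4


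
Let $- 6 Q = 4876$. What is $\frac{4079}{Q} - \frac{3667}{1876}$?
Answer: $- \frac{15948379}{2286844} \approx -6.974$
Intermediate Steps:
$Q = - \frac{2438}{3}$ ($Q = \left(- \frac{1}{6}\right) 4876 = - \frac{2438}{3} \approx -812.67$)
$\frac{4079}{Q} - \frac{3667}{1876} = \frac{4079}{- \frac{2438}{3}} - \frac{3667}{1876} = 4079 \left(- \frac{3}{2438}\right) - \frac{3667}{1876} = - \frac{12237}{2438} - \frac{3667}{1876} = - \frac{15948379}{2286844}$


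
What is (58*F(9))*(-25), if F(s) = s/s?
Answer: -1450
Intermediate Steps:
F(s) = 1
(58*F(9))*(-25) = (58*1)*(-25) = 58*(-25) = -1450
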